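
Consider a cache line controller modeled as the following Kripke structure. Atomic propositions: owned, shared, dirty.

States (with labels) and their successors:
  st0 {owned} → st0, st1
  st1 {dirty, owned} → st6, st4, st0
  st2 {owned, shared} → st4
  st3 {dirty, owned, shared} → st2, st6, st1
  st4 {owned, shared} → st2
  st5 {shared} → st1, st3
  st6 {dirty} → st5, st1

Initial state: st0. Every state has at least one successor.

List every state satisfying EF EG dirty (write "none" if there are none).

States satisfying EG dirty: {st1, st3, st6}.
States satisfying EF EG dirty: {st0, st1, st3, st5, st6}.

{st0, st1, st3, st5, st6}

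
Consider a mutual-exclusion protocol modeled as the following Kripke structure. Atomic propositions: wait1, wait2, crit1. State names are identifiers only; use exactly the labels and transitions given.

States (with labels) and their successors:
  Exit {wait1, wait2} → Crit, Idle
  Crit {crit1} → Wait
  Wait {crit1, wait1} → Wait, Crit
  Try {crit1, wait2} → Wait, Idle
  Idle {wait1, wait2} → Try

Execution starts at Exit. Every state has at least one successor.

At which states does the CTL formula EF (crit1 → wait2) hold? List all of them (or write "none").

{Exit, Try, Idle}

States satisfying crit1 → wait2: {Exit, Try, Idle}.
States satisfying EF (crit1 → wait2): {Exit, Try, Idle}.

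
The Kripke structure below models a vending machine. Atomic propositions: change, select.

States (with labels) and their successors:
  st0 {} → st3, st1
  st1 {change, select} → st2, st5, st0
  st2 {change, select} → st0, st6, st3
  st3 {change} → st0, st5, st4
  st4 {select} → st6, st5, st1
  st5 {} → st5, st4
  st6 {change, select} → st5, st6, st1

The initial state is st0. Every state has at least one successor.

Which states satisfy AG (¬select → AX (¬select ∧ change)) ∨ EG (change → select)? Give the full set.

{st0, st1, st2, st4, st5, st6}

States satisfying ¬select → AX (¬select ∧ change): {st1, st2, st4, st6}.
States satisfying AG (¬select → AX (¬select ∧ change)): ∅.
States satisfying change → select: {st0, st1, st2, st4, st5, st6}.
States satisfying EG (change → select): {st0, st1, st2, st4, st5, st6}.
States satisfying AG (¬select → AX (¬select ∧ change)) ∨ EG (change → select): {st0, st1, st2, st4, st5, st6}.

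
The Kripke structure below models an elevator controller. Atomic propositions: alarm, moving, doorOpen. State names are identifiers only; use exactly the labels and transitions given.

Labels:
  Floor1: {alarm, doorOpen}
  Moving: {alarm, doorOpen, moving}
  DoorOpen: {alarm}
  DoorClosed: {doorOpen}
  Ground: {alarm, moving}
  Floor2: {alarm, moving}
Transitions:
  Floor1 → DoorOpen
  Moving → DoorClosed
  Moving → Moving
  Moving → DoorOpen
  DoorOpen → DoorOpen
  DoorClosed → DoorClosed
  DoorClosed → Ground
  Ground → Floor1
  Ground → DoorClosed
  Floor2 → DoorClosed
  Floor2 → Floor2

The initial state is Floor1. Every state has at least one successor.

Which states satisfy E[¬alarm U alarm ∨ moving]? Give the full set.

{Floor1, Moving, DoorOpen, DoorClosed, Ground, Floor2}

States satisfying ¬alarm: {DoorClosed}.
States satisfying alarm ∨ moving: {Floor1, Moving, DoorOpen, Ground, Floor2}.
States satisfying E[¬alarm U alarm ∨ moving]: {Floor1, Moving, DoorOpen, DoorClosed, Ground, Floor2}.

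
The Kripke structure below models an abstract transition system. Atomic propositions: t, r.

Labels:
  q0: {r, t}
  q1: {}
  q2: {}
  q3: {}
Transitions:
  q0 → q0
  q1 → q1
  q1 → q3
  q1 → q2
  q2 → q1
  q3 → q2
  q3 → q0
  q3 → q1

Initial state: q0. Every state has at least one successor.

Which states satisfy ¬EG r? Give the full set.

States satisfying r: {q0}.
States satisfying EG r: {q0}.
States satisfying ¬EG r: {q1, q2, q3}.

{q1, q2, q3}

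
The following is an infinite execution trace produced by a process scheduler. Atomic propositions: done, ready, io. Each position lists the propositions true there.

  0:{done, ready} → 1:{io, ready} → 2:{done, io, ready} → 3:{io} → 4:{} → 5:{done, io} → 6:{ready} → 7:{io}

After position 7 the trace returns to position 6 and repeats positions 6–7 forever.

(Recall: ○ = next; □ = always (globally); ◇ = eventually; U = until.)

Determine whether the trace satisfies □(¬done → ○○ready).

Does not hold

¬done → ○○ready must hold at every position from 0 onward. It fails at position 1, so □(¬done → ○○ready) is false.
Positions where ¬done holds: 1, 3, 4, 6, 7.
Check ○○ready at each: 1→fails, 3→fails, 4→ok, 6→ok, 7→fails.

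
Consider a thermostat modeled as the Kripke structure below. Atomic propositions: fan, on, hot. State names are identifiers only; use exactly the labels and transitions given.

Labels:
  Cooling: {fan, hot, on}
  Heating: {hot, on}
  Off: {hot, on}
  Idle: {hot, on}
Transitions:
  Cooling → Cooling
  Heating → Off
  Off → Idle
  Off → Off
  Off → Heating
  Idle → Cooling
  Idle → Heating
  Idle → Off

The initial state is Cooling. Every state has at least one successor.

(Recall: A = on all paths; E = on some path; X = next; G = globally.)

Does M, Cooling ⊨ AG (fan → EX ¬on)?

States satisfying fan → EX ¬on: {Heating, Off, Idle}.
States satisfying AG (fan → EX ¬on): ∅.
Cooling is reachable from Cooling and violates fan → EX ¬on, so AG fails at Cooling.
Cooling ∉ Sat(AG (fan → EX ¬on)).

No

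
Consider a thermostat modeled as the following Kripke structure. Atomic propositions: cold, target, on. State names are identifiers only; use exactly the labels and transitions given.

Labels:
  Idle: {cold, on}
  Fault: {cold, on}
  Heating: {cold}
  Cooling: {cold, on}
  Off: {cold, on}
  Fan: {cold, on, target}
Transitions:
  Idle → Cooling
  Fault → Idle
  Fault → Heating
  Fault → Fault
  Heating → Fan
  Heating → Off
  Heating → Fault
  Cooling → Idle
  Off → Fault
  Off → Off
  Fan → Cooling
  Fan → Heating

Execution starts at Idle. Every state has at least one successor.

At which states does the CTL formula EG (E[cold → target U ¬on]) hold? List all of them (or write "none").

{Heating, Fan}

States satisfying E[cold → target U ¬on]: {Heating, Fan}.
States satisfying EG (E[cold → target U ¬on]): {Heating, Fan}.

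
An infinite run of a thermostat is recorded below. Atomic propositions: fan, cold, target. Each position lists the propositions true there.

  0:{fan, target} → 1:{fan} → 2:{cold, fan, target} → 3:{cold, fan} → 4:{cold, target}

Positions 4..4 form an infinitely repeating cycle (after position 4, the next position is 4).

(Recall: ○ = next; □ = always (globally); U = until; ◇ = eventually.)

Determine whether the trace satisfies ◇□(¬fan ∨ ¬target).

Holds

□(¬fan ∨ ¬target) holds at position 3, which is reachable from 0, so ◇□(¬fan ∨ ¬target) holds.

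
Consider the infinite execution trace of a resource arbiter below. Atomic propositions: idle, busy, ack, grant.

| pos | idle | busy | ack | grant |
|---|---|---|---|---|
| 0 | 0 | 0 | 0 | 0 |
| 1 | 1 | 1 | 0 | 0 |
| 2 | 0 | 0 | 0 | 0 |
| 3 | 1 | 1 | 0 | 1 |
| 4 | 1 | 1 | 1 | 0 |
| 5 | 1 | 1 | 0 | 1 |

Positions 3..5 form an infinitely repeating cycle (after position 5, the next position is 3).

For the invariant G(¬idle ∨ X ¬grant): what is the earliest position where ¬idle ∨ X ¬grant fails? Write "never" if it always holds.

Check ¬idle ∨ X ¬grant at each position in order: 0 ✓, 1 ✓, 2 ✓, 3 ✓.
At position 4 the labels are {ack, busy, idle} and the next position 5 has {busy, grant, idle}, so ¬idle ∨ X ¬grant is false there. This is the first violation.

4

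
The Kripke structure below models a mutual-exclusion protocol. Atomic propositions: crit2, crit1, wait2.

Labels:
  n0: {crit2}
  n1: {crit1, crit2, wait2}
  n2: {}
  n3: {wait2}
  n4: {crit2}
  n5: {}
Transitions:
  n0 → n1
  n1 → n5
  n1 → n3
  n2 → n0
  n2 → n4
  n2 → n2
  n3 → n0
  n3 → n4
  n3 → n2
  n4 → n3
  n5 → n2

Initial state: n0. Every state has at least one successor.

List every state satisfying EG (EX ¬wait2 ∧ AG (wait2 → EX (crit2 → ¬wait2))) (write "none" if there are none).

{n1, n2, n3, n5}

States satisfying EX ¬wait2 ∧ AG (wait2 → EX (crit2 → ¬wait2)): {n1, n2, n3, n5}.
States satisfying EG (EX ¬wait2 ∧ AG (wait2 → EX (crit2 → ¬wait2))): {n1, n2, n3, n5}.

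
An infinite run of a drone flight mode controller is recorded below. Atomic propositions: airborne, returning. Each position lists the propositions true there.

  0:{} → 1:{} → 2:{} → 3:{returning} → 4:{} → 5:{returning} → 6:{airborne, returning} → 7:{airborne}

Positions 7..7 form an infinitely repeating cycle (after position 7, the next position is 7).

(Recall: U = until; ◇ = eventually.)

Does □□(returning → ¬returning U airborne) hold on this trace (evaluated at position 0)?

□(returning → ¬returning U airborne) must hold at every position from 0 onward. It fails at position 0, so □□(returning → ¬returning U airborne) is false.

Does not hold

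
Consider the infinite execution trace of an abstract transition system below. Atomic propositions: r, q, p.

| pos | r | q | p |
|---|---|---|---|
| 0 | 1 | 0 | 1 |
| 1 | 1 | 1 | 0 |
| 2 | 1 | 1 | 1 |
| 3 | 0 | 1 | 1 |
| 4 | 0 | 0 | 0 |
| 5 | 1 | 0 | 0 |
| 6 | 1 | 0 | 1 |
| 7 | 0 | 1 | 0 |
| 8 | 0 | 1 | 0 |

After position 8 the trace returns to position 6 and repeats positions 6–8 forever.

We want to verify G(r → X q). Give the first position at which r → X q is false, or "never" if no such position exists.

5

Check r → X q at each position in order: 0 ✓, 1 ✓, 2 ✓, 3 ✓, 4 ✓.
At position 5 the labels are {r} and the next position 6 has {p, r}, so r → X q is false there. This is the first violation.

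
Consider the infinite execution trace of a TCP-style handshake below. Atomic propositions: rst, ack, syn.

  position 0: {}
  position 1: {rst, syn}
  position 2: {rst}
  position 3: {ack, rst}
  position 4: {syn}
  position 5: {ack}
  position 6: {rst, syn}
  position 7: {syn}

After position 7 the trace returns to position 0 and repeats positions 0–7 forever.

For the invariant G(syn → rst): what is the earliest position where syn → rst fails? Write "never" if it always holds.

4

Check syn → rst at each position in order: 0 ✓, 1 ✓, 2 ✓, 3 ✓.
At position 4 the labels are {syn}, so syn → rst is false there. This is the first violation.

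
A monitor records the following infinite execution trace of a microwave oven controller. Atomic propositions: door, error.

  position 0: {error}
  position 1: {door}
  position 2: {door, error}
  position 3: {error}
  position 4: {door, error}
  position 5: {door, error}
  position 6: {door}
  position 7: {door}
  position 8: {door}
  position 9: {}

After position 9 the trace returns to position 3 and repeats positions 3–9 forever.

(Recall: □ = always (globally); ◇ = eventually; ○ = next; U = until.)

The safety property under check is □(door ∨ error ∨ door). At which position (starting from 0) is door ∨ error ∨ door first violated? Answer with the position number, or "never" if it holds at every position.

Check door ∨ error ∨ door at each position in order: 0 ✓, 1 ✓, 2 ✓, 3 ✓, 4 ✓, 5 ✓, 6 ✓, 7 ✓, 8 ✓.
At position 9 the labels are {}, so door ∨ error ∨ door is false there. This is the first violation.

9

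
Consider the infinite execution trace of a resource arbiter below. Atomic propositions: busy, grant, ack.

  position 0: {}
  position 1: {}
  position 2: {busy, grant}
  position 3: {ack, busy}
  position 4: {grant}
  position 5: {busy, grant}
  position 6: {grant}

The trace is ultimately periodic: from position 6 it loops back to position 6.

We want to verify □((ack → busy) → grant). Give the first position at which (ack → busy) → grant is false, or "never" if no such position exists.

At position 0 the labels are {}, so (ack → busy) → grant is false there. This is the first violation.

0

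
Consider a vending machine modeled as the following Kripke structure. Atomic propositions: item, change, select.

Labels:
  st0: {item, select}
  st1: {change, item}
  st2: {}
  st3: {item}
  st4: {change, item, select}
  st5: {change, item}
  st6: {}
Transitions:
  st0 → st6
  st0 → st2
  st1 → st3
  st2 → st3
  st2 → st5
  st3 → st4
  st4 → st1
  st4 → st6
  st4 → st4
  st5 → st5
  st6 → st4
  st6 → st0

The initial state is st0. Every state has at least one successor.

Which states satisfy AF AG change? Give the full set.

{st5}

States satisfying AG change: {st5}.
States satisfying AF AG change: {st5}.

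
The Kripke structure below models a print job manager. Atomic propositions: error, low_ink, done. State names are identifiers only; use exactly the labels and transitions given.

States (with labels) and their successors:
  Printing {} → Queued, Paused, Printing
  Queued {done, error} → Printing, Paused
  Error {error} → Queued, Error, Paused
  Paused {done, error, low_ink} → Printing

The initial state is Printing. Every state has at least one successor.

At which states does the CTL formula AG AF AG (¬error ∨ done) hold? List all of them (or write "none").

{Printing, Queued, Paused}

States satisfying AF AG (¬error ∨ done): {Printing, Queued, Paused}.
States satisfying AG AF AG (¬error ∨ done): {Printing, Queued, Paused}.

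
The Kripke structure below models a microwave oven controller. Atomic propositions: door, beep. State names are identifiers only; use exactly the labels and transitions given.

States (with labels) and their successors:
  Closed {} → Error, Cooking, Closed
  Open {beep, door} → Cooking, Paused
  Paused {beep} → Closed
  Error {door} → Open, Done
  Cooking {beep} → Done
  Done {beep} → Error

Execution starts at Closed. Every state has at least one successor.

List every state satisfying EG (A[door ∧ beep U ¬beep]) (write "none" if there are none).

States satisfying A[door ∧ beep U ¬beep]: {Closed, Error}.
States satisfying EG (A[door ∧ beep U ¬beep]): {Closed}.

{Closed}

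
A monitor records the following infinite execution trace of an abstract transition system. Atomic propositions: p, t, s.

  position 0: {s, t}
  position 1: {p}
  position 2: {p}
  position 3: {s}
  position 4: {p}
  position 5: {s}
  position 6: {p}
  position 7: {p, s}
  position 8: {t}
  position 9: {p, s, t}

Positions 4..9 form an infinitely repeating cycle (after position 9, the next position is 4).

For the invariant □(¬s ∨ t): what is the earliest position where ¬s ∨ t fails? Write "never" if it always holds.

3

Check ¬s ∨ t at each position in order: 0 ✓, 1 ✓, 2 ✓.
At position 3 the labels are {s}, so ¬s ∨ t is false there. This is the first violation.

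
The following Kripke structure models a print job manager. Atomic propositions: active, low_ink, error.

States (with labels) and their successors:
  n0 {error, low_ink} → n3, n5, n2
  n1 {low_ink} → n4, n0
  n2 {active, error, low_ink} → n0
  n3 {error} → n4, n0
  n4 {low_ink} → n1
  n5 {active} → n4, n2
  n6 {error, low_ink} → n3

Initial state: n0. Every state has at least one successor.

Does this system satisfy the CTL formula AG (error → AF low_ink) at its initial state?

Yes

States satisfying error → AF low_ink: {n0, n1, n2, n3, n4, n5, n6}.
States satisfying AG (error → AF low_ink): {n0, n1, n2, n3, n4, n5, n6}.
Every state reachable from n0 satisfies error → AF low_ink.
n0 ∈ Sat(AG (error → AF low_ink)).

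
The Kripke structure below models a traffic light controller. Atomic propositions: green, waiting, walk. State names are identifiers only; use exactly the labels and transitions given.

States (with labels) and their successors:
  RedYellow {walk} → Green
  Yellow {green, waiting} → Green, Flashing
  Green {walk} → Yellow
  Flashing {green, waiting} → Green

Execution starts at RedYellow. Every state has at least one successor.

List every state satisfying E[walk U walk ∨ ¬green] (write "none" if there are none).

{RedYellow, Green}

States satisfying walk: {RedYellow, Green}.
States satisfying walk ∨ ¬green: {RedYellow, Green}.
States satisfying E[walk U walk ∨ ¬green]: {RedYellow, Green}.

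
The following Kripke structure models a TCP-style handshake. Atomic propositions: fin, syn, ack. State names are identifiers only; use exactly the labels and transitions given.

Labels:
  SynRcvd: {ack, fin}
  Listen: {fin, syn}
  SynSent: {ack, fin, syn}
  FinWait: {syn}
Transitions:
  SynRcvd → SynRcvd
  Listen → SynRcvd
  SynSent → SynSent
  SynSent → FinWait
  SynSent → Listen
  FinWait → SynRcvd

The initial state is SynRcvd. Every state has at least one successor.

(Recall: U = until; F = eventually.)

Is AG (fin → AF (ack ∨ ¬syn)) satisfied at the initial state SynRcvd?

Holds

States satisfying fin → AF (ack ∨ ¬syn): {SynRcvd, Listen, SynSent, FinWait}.
States satisfying AG (fin → AF (ack ∨ ¬syn)): {SynRcvd, Listen, SynSent, FinWait}.
Every state reachable from SynRcvd satisfies fin → AF (ack ∨ ¬syn).
SynRcvd ∈ Sat(AG (fin → AF (ack ∨ ¬syn))).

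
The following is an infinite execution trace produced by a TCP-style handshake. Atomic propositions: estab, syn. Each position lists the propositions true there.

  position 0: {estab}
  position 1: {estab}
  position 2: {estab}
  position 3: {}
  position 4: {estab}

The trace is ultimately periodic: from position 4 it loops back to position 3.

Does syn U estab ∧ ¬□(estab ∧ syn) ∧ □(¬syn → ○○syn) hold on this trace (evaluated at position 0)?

No

¬syn → ○○syn must hold at every position from 0 onward. It fails at position 0, so □(¬syn → ○○syn) is false.
Positions where ¬syn holds: 0, 1, 2, 3, 4.
Check ○○syn at each: 0→fails, 1→fails, 2→fails, 3→fails, 4→fails.
At position 0: syn U estab ∧ ¬□(estab ∧ syn) is true; □(¬syn → ○○syn) is false; so syn U estab ∧ ¬□(estab ∧ syn) ∧ □(¬syn → ○○syn) is false.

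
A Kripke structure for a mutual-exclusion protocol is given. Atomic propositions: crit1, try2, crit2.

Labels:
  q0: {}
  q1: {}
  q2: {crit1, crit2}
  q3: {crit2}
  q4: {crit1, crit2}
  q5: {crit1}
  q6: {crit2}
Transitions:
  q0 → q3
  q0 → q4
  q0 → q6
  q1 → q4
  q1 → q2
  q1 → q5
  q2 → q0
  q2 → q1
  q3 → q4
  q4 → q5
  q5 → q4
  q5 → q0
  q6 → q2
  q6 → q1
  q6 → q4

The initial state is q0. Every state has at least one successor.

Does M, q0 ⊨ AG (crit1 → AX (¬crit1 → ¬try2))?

States satisfying crit1 → AX (¬crit1 → ¬try2): {q0, q1, q2, q3, q4, q5, q6}.
States satisfying AG (crit1 → AX (¬crit1 → ¬try2)): {q0, q1, q2, q3, q4, q5, q6}.
Every state reachable from q0 satisfies crit1 → AX (¬crit1 → ¬try2).
q0 ∈ Sat(AG (crit1 → AX (¬crit1 → ¬try2))).

Yes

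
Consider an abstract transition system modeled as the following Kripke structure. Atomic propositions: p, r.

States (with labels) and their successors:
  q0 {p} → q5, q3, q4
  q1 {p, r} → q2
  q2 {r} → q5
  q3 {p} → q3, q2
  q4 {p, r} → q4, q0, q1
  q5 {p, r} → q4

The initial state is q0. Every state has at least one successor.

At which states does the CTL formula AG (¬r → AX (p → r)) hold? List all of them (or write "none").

none

States satisfying ¬r → AX (p → r): {q1, q2, q4, q5}.
States satisfying AG (¬r → AX (p → r)): ∅.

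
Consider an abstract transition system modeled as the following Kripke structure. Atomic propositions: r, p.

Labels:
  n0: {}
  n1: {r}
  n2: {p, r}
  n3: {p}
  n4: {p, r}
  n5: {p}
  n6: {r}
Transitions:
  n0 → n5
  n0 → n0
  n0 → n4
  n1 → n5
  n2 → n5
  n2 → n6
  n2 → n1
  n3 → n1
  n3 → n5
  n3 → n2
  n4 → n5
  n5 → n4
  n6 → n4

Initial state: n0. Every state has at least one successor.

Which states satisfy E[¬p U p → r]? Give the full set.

States satisfying ¬p: {n0, n1, n6}.
States satisfying p → r: {n0, n1, n2, n4, n6}.
States satisfying E[¬p U p → r]: {n0, n1, n2, n4, n6}.

{n0, n1, n2, n4, n6}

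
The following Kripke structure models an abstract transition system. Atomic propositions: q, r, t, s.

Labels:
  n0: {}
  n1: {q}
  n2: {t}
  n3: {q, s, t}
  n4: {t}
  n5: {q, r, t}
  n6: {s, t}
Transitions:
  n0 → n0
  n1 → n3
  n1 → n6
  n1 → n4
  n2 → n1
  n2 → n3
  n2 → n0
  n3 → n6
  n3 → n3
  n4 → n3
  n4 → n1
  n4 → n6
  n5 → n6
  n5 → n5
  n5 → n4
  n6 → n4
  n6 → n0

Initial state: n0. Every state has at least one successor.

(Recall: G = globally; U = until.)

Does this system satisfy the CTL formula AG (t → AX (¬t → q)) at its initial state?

Yes

States satisfying t → AX (¬t → q): {n0, n1, n3, n4, n5}.
States satisfying AG (t → AX (¬t → q)): {n0}.
Every state reachable from n0 satisfies t → AX (¬t → q).
n0 ∈ Sat(AG (t → AX (¬t → q))).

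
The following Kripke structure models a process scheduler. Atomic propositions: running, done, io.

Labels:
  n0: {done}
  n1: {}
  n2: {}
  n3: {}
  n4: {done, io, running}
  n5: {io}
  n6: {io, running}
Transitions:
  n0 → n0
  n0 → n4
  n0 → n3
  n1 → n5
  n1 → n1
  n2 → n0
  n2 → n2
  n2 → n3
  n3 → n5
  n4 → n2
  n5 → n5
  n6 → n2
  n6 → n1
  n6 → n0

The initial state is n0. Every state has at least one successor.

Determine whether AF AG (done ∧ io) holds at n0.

States satisfying AG (done ∧ io): ∅.
States satisfying AF AG (done ∧ io): ∅.
There is a path from n0 along which AG (done ∧ io) never holds.
n0 ∉ Sat(AF AG (done ∧ io)).

Does not hold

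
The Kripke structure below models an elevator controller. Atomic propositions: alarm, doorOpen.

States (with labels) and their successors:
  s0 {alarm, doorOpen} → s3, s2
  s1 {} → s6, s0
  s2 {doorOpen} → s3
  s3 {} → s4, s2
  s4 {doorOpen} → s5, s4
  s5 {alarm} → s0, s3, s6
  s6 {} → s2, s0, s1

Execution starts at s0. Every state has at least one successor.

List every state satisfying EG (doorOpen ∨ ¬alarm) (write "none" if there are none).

{s0, s1, s2, s3, s4, s6}

States satisfying doorOpen ∨ ¬alarm: {s0, s1, s2, s3, s4, s6}.
States satisfying EG (doorOpen ∨ ¬alarm): {s0, s1, s2, s3, s4, s6}.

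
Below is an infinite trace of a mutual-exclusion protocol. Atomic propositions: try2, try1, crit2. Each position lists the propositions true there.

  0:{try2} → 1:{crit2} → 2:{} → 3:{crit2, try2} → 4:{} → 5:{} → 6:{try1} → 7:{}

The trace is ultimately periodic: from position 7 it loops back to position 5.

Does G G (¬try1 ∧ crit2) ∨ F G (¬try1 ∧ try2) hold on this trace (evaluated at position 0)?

Violated

G (¬try1 ∧ crit2) must hold at every position from 0 onward. It fails at position 0, so G G (¬try1 ∧ crit2) is false.
G (¬try1 ∧ try2) is false at every position 0..7, so it never becomes true and F G (¬try1 ∧ try2) fails.
At position 0: G G (¬try1 ∧ crit2) is false; F G (¬try1 ∧ try2) is false; so G G (¬try1 ∧ crit2) ∨ F G (¬try1 ∧ try2) is false.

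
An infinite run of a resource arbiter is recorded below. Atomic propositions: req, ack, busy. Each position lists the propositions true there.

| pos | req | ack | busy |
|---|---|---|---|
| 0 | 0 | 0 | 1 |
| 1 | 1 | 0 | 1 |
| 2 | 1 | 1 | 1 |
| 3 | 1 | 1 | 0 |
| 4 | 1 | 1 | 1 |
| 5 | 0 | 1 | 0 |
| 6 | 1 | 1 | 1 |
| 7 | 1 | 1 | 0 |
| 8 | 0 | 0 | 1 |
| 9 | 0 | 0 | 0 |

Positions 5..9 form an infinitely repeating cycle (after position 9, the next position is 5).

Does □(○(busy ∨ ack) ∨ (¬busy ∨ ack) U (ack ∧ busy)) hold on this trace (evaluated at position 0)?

○(busy ∨ ack) ∨ (¬busy ∨ ack) U (ack ∧ busy) must hold at every position from 0 onward. It fails at position 8, so □(○(busy ∨ ack) ∨ (¬busy ∨ ack) U (ack ∧ busy)) is false.

Violated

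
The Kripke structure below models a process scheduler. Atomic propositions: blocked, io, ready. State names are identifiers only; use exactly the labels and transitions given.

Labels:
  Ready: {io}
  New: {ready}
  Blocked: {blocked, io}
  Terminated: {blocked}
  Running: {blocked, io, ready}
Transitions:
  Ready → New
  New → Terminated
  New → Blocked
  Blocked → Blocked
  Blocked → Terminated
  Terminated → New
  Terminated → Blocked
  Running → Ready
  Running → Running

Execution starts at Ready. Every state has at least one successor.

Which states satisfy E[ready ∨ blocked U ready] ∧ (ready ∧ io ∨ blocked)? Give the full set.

{Blocked, Terminated, Running}

States satisfying ready ∨ blocked: {New, Blocked, Terminated, Running}.
States satisfying ready: {New, Running}.
States satisfying E[ready ∨ blocked U ready]: {New, Blocked, Terminated, Running}.
States satisfying ready ∧ io: {Running}.
States satisfying ready ∧ io ∨ blocked: {Blocked, Terminated, Running}.
States satisfying E[ready ∨ blocked U ready] ∧ (ready ∧ io ∨ blocked): {Blocked, Terminated, Running}.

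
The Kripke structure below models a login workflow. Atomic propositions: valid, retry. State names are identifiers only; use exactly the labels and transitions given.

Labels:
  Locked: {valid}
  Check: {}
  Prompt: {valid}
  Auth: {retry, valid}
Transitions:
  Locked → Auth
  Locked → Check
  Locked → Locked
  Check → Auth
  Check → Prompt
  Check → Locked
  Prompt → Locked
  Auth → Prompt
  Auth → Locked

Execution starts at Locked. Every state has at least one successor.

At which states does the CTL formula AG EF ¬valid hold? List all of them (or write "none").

States satisfying EF ¬valid: {Locked, Check, Prompt, Auth}.
States satisfying AG EF ¬valid: {Locked, Check, Prompt, Auth}.

{Locked, Check, Prompt, Auth}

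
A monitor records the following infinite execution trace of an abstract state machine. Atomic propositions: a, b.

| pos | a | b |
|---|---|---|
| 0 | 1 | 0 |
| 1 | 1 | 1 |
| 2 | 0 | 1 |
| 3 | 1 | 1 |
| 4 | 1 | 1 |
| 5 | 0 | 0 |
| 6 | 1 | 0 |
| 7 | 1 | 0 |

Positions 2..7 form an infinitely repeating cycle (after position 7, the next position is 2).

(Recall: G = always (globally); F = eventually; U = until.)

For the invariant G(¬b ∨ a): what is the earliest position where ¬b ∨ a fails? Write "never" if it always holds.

2

Check ¬b ∨ a at each position in order: 0 ✓, 1 ✓.
At position 2 the labels are {b}, so ¬b ∨ a is false there. This is the first violation.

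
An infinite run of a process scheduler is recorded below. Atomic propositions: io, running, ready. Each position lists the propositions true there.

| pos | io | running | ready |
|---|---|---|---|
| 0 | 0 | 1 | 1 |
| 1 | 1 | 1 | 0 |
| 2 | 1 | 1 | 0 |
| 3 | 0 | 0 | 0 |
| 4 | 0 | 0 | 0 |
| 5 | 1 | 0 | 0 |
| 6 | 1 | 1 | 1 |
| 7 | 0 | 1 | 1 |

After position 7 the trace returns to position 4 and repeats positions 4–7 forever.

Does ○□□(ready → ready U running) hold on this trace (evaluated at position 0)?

Satisfied

The position after 0 is 1; □□(ready → ready U running) is true there.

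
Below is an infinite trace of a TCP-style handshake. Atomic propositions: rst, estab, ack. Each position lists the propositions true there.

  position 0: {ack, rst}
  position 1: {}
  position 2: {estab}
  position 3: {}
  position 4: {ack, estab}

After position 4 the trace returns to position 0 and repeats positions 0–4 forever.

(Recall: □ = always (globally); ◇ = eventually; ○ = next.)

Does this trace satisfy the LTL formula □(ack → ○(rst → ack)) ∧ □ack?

ack → ○(rst → ack) holds at every position 0..4, and those are all positions ever visited, so □(ack → ○(rst → ack)) holds.
Positions where ack holds: 0, 4.
Check ○(rst → ack) at each: 0→ok, 4→ok.
ack must hold at every position from 0 onward. It fails at position 1, so □ack is false.
At position 0: □(ack → ○(rst → ack)) is true; □ack is false; so □(ack → ○(rst → ack)) ∧ □ack is false.

Does not hold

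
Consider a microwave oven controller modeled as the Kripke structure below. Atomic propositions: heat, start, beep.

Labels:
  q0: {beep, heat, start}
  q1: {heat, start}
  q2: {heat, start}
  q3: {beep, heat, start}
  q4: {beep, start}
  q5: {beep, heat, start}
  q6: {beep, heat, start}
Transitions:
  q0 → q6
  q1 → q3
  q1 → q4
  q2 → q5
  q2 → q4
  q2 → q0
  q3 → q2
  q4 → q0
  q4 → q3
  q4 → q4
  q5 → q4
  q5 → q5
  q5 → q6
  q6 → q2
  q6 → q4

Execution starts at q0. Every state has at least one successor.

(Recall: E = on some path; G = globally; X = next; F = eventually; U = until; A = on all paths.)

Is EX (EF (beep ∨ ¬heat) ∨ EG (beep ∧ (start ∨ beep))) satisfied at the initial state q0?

States satisfying EF (beep ∨ ¬heat) ∨ EG (beep ∧ (start ∨ beep)): {q0, q1, q2, q3, q4, q5, q6}.
States satisfying EX (EF (beep ∨ ¬heat) ∨ EG (beep ∧ (start ∨ beep))): {q0, q1, q2, q3, q4, q5, q6}.
q0 ∈ Sat(EX (EF (beep ∨ ¬heat) ∨ EG (beep ∧ (start ∨ beep)))).

Satisfied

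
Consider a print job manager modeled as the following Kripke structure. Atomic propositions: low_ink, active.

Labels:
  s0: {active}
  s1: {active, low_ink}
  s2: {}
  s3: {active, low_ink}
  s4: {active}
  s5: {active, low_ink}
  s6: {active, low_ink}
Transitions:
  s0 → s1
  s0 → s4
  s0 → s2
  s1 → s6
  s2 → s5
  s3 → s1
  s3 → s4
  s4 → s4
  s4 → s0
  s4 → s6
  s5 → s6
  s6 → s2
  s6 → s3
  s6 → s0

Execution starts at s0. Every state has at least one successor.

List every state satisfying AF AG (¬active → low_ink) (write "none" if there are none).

none

States satisfying AG (¬active → low_ink): ∅.
States satisfying AF AG (¬active → low_ink): ∅.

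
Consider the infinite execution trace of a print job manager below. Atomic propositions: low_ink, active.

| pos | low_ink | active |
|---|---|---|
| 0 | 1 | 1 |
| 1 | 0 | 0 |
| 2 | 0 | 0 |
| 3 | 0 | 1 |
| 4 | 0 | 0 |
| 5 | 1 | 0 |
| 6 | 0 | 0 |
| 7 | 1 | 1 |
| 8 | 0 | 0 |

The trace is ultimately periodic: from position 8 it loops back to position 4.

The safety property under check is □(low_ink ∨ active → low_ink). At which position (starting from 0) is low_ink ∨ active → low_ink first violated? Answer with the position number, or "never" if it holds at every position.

Check low_ink ∨ active → low_ink at each position in order: 0 ✓, 1 ✓, 2 ✓.
At position 3 the labels are {active}, so low_ink ∨ active → low_ink is false there. This is the first violation.

3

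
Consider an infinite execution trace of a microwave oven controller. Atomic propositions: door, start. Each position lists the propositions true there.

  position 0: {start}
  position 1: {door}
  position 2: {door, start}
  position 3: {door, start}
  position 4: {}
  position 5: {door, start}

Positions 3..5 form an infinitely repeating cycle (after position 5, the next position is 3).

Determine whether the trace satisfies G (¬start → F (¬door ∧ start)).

Violated

¬start → F (¬door ∧ start) must hold at every position from 0 onward. It fails at position 1, so G (¬start → F (¬door ∧ start)) is false.
Positions where ¬start holds: 1, 4.
Check F (¬door ∧ start) at each: 1→fails, 4→fails.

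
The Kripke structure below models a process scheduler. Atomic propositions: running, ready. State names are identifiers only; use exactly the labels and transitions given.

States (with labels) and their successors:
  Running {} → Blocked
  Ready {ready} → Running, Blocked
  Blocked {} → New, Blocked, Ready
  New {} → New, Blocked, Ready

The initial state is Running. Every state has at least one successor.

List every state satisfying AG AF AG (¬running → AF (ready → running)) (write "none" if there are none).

States satisfying AF AG (¬running → AF (ready → running)): {Running, Ready, Blocked, New}.
States satisfying AG AF AG (¬running → AF (ready → running)): {Running, Ready, Blocked, New}.

{Running, Ready, Blocked, New}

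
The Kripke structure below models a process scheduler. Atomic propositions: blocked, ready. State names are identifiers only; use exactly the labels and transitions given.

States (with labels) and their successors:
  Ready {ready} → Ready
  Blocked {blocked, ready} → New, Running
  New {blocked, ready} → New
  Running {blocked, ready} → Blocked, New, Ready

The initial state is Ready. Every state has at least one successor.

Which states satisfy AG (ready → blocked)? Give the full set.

{New}

States satisfying ready → blocked: {Blocked, New, Running}.
States satisfying AG (ready → blocked): {New}.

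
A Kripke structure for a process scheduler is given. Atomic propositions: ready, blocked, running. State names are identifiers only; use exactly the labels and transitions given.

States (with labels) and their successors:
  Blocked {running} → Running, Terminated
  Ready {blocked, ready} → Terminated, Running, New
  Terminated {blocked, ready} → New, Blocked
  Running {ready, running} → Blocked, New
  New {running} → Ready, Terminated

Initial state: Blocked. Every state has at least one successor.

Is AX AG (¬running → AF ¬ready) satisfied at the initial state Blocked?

Yes

States satisfying AG (¬running → AF ¬ready): {Blocked, Ready, Terminated, Running, New}.
States satisfying AX AG (¬running → AF ¬ready): {Blocked, Ready, Terminated, Running, New}.
Blocked ∈ Sat(AX AG (¬running → AF ¬ready)).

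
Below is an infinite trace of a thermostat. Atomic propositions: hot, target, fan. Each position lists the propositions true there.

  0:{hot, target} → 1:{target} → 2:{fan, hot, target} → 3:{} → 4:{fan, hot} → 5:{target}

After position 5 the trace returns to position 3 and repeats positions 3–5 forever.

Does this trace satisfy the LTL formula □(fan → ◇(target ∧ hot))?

fan → ◇(target ∧ hot) must hold at every position from 0 onward. It fails at position 4, so □(fan → ◇(target ∧ hot)) is false.
Positions where fan holds: 2, 4.
Check ◇(target ∧ hot) at each: 2→ok, 4→fails.

Does not hold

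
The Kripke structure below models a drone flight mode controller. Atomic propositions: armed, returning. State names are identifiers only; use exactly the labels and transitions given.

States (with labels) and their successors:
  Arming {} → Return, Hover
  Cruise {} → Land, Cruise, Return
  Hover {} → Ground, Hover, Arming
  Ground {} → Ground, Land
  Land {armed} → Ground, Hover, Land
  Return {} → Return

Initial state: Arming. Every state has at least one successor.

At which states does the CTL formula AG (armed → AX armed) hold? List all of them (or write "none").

{Return}

States satisfying armed → AX armed: {Arming, Cruise, Hover, Ground, Return}.
States satisfying AG (armed → AX armed): {Return}.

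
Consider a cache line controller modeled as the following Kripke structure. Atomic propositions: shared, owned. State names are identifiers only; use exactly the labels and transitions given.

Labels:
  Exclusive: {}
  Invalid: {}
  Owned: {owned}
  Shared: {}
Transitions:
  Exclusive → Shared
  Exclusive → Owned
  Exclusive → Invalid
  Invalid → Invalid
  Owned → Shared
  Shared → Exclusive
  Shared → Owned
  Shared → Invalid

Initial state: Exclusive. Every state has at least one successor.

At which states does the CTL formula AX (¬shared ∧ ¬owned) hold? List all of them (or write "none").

{Invalid, Owned}

States satisfying ¬shared ∧ ¬owned: {Exclusive, Invalid, Shared}.
States satisfying AX (¬shared ∧ ¬owned): {Invalid, Owned}.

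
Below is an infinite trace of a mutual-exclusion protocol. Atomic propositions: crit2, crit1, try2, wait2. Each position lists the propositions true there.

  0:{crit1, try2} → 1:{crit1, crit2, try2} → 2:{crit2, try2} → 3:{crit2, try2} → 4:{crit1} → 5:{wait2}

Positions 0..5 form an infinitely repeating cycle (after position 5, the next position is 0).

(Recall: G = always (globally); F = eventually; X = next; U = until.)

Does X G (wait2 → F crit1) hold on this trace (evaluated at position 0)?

The position after 0 is 1; G (wait2 → F crit1) is true there.

Yes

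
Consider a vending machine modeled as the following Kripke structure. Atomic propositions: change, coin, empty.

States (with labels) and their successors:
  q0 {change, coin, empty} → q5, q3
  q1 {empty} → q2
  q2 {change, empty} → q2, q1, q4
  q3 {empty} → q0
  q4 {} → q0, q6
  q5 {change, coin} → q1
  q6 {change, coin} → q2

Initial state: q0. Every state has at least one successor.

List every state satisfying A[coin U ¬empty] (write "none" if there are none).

{q4, q5, q6}

States satisfying coin: {q0, q5, q6}.
States satisfying ¬empty: {q4, q5, q6}.
States satisfying A[coin U ¬empty]: {q4, q5, q6}.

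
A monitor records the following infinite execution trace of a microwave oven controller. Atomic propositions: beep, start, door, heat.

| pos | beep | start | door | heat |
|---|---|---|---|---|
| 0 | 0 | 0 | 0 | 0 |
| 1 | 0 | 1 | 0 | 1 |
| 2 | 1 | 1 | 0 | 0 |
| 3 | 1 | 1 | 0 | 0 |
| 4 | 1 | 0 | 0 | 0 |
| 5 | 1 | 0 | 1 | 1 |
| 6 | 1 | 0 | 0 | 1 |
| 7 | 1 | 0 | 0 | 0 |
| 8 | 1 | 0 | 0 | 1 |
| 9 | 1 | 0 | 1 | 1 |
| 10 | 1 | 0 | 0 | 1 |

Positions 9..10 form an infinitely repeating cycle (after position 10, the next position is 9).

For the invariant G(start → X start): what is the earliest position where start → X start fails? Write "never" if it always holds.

3

Check start → X start at each position in order: 0 ✓, 1 ✓, 2 ✓.
At position 3 the labels are {beep, start} and the next position 4 has {beep}, so start → X start is false there. This is the first violation.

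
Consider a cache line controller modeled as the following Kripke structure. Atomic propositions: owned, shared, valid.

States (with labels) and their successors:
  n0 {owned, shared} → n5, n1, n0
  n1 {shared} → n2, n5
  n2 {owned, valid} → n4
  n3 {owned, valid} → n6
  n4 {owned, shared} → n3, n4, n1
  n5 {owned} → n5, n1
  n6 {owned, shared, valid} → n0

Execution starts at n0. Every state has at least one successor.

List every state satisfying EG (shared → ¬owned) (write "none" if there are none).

States satisfying shared → ¬owned: {n1, n2, n3, n5}.
States satisfying EG (shared → ¬owned): {n1, n5}.

{n1, n5}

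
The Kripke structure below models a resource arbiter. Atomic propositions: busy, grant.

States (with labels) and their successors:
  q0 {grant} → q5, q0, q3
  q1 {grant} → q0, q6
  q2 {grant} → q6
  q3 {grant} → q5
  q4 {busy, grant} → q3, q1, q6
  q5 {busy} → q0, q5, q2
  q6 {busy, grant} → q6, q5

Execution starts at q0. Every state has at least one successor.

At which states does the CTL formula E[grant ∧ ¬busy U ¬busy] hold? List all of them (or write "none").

{q0, q1, q2, q3}

States satisfying grant ∧ ¬busy: {q0, q1, q2, q3}.
States satisfying ¬busy: {q0, q1, q2, q3}.
States satisfying E[grant ∧ ¬busy U ¬busy]: {q0, q1, q2, q3}.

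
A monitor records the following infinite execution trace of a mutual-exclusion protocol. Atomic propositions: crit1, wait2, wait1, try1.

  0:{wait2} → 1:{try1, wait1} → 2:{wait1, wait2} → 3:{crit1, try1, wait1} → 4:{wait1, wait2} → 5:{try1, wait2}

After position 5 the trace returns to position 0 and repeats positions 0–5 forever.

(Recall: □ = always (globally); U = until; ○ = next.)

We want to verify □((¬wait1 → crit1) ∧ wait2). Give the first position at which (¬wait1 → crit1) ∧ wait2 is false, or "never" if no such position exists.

At position 0 the labels are {wait2}, so (¬wait1 → crit1) ∧ wait2 is false there. This is the first violation.

0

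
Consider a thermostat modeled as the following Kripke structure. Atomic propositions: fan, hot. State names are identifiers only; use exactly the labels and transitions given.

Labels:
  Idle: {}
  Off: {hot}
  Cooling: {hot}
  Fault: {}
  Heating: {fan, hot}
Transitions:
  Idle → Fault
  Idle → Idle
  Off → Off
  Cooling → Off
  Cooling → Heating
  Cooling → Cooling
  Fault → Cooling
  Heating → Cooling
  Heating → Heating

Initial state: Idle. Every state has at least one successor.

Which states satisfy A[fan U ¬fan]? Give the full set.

States satisfying fan: {Heating}.
States satisfying ¬fan: {Idle, Off, Cooling, Fault}.
States satisfying A[fan U ¬fan]: {Idle, Off, Cooling, Fault}.

{Idle, Off, Cooling, Fault}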